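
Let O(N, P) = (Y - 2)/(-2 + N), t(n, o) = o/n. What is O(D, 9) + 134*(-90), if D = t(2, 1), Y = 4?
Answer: -36184/3 ≈ -12061.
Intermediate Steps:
D = 1/2 ≈ 0.50000
O(N, P) = 2/(-2 + N) (O(N, P) = (4 - 2)/(-2 + N) = 2/(-2 + N))
O(D, 9) + 134*(-90) = 2/(-2 + 1/2) + 134*(-90) = 2/(-3/2) - 12060 = 2*(-2/3) - 12060 = -4/3 - 12060 = -36184/3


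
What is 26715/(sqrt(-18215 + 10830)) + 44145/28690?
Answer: 8829/5738 - 5343*I*sqrt(7385)/1477 ≈ 1.5387 - 310.87*I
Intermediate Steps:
26715/(sqrt(-18215 + 10830)) + 44145/28690 = 26715/(sqrt(-7385)) + 44145*(1/28690) = 26715/((I*sqrt(7385))) + 8829/5738 = 26715*(-I*sqrt(7385)/7385) + 8829/5738 = -5343*I*sqrt(7385)/1477 + 8829/5738 = 8829/5738 - 5343*I*sqrt(7385)/1477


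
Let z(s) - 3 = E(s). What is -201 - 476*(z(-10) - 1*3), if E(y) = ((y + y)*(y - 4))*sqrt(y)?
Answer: -201 - 133280*I*sqrt(10) ≈ -201.0 - 4.2147e+5*I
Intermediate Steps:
E(y) = 2*y**(3/2)*(-4 + y) (E(y) = ((2*y)*(-4 + y))*sqrt(y) = (2*y*(-4 + y))*sqrt(y) = 2*y**(3/2)*(-4 + y))
z(s) = 3 + 2*s**(3/2)*(-4 + s)
-201 - 476*(z(-10) - 1*3) = -201 - 476*((3 + 2*(-10)**(3/2)*(-4 - 10)) - 1*3) = -201 - 476*((3 + 2*(-10*I*sqrt(10))*(-14)) - 3) = -201 - 476*((3 + 280*I*sqrt(10)) - 3) = -201 - 133280*I*sqrt(10)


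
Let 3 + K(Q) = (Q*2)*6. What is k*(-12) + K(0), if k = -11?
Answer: 129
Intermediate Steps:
K(Q) = -3 + 12*Q (K(Q) = -3 + (Q*2)*6 = -3 + (2*Q)*6 = -3 + 12*Q)
k*(-12) + K(0) = -11*(-12) + (-3 + 12*0) = 132 + (-3 + 0) = 132 - 3 = 129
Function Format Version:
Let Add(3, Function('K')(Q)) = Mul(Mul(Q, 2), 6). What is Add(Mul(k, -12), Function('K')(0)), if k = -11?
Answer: 129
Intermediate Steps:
Function('K')(Q) = Add(-3, Mul(12, Q)) (Function('K')(Q) = Add(-3, Mul(Mul(Q, 2), 6)) = Add(-3, Mul(Mul(2, Q), 6)) = Add(-3, Mul(12, Q)))
Add(Mul(k, -12), Function('K')(0)) = Add(Mul(-11, -12), Add(-3, Mul(12, 0))) = Add(132, Add(-3, 0)) = Add(132, -3) = 129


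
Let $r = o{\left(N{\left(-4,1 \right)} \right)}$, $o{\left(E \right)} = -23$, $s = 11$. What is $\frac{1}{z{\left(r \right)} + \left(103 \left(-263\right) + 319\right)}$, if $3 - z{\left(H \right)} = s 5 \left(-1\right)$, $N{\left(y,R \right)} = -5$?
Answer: $- \frac{1}{26712} \approx -3.7436 \cdot 10^{-5}$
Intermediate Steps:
$r = -23$
$z{\left(H \right)} = 58$ ($z{\left(H \right)} = 3 - 11 \cdot 5 \left(-1\right) = 3 - 55 \left(-1\right) = 3 - -55 = 3 + 55 = 58$)
$\frac{1}{z{\left(r \right)} + \left(103 \left(-263\right) + 319\right)} = \frac{1}{58 + \left(103 \left(-263\right) + 319\right)} = \frac{1}{58 + \left(-27089 + 319\right)} = \frac{1}{58 - 26770} = \frac{1}{-26712} = - \frac{1}{26712}$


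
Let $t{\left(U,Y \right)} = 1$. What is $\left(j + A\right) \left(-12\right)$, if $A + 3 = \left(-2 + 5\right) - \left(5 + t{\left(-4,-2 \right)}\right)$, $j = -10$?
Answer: $192$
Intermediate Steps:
$A = -6$ ($A = -3 + \left(\left(-2 + 5\right) - 6\right) = -3 + \left(3 - 6\right) = -3 - 3 = -6$)
$\left(j + A\right) \left(-12\right) = \left(-10 - 6\right) \left(-12\right) = \left(-16\right) \left(-12\right) = 192$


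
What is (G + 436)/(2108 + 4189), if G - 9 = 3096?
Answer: 3541/6297 ≈ 0.56233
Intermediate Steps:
G = 3105 (G = 9 + 3096 = 3105)
(G + 436)/(2108 + 4189) = (3105 + 436)/(2108 + 4189) = 3541/6297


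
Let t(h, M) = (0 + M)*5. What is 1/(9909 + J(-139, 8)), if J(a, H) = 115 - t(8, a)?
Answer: 1/10719 ≈ 9.3292e-5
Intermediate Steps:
t(h, M) = 5*M (t(h, M) = M*5 = 5*M)
J(a, H) = 115 - 5*a
1/(9909 + J(-139, 8)) = 1/(9909 + (115 - 5*(-139))) = 1/(9909 + (115 + 695)) = 1/(9909 + 810) = 1/10719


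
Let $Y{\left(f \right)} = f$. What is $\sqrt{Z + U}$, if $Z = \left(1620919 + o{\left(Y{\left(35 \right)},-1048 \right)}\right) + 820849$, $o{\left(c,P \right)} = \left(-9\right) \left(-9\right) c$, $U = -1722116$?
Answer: $\sqrt{722487} \approx 849.99$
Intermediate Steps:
$o{\left(c,P \right)} = 81 c$
$Z = 2444603$ ($Z = \left(1620919 + 81 \cdot 35\right) + 820849 = \left(1620919 + 2835\right) + 820849 = 1623754 + 820849 = 2444603$)
$\sqrt{Z + U} = \sqrt{2444603 - 1722116} = \sqrt{722487}$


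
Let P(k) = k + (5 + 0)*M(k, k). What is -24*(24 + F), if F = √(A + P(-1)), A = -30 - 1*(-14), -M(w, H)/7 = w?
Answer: -576 - 72*√2 ≈ -677.82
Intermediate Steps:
M(w, H) = -7*w
P(k) = -34*k (P(k) = k + (5 + 0)*(-7*k) = k + 5*(-7*k) = k - 35*k = -34*k)
A = -16 (A = -30 + 14 = -16)
F = 3*√2 (F = √(-16 - 34*(-1)) = √(-16 + 34) = √18 = 3*√2 ≈ 4.2426)
-24*(24 + F) = -24*(24 + 3*√2) = -576 - 72*√2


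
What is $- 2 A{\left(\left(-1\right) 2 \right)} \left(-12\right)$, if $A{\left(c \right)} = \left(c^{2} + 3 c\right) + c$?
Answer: $-96$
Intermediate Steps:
$A{\left(c \right)} = c^{2} + 4 c$
$- 2 A{\left(\left(-1\right) 2 \right)} \left(-12\right) = - 2 \left(-1\right) 2 \left(4 - 2\right) \left(-12\right) = - 2 \left(- 2 \left(4 - 2\right)\right) \left(-12\right) = - 2 \left(\left(-2\right) 2\right) \left(-12\right) = \left(-2\right) \left(-4\right) \left(-12\right) = 8 \left(-12\right) = -96$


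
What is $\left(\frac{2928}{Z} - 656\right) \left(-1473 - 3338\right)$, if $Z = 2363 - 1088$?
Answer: $\frac{78624192}{25} \approx 3.145 \cdot 10^{6}$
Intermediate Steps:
$Z = 1275$
$\left(\frac{2928}{Z} - 656\right) \left(-1473 - 3338\right) = \left(\frac{2928}{1275} - 656\right) \left(-1473 - 3338\right) = \left(2928 \cdot \frac{1}{1275} - 656\right) \left(-4811\right) = \left(\frac{976}{425} - 656\right) \left(-4811\right) = \left(- \frac{277824}{425}\right) \left(-4811\right) = \frac{78624192}{25}$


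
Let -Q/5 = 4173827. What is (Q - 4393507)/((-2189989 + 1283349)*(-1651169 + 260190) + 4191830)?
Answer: -12631321/630560696195 ≈ -2.0032e-5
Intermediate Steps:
Q = -20869135 (Q = -5*4173827 = -20869135)
(Q - 4393507)/((-2189989 + 1283349)*(-1651169 + 260190) + 4191830) = (-20869135 - 4393507)/((-2189989 + 1283349)*(-1651169 + 260190) + 4191830) = -25262642/(-906640*(-1390979) + 4191830) = -25262642/(1261117200560 + 4191830) = -25262642/1261121392390 = -25262642*1/1261121392390 = -12631321/630560696195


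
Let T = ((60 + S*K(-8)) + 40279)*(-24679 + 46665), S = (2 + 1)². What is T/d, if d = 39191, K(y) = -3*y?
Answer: 891642230/39191 ≈ 22751.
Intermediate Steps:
S = 9 (S = 3² = 9)
T = 891642230 (T = ((60 + 9*(-3*(-8))) + 40279)*(-24679 + 46665) = ((60 + 9*24) + 40279)*21986 = ((60 + 216) + 40279)*21986 = (276 + 40279)*21986 = 40555*21986 = 891642230)
T/d = 891642230/39191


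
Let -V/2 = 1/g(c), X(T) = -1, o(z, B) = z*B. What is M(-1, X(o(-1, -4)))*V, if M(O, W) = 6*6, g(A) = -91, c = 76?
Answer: 72/91 ≈ 0.79121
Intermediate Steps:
o(z, B) = B*z
M(O, W) = 36
V = 2/91 (V = -2/(-91) = -2*(-1/91) = 2/91 ≈ 0.021978)
M(-1, X(o(-1, -4)))*V = 36*(2/91) = 72/91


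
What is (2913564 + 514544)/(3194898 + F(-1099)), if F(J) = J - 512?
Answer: 3428108/3193287 ≈ 1.0735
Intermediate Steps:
F(J) = -512 + J
(2913564 + 514544)/(3194898 + F(-1099)) = (2913564 + 514544)/(3194898 + (-512 - 1099)) = 3428108/(3194898 - 1611) = 3428108/3193287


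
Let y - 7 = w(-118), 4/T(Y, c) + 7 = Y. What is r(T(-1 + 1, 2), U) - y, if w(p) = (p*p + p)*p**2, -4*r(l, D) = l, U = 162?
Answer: -1345643256/7 ≈ -1.9223e+8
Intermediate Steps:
T(Y, c) = 4/(-7 + Y)
r(l, D) = -l/4
w(p) = p**2*(p + p**2) (w(p) = (p**2 + p)*p**2 = (p + p**2)*p**2 = p**2*(p + p**2))
y = 192234751 (y = 7 + (-118)**3*(1 - 118) = 7 - 1643032*(-117) = 7 + 192234744 = 192234751)
r(T(-1 + 1, 2), U) - y = -1/(-7 + (-1 + 1)) - 1*192234751 = -1/(-7 + 0) - 192234751 = -1/(-7) - 192234751 = -(-1)/7 - 192234751 = -1/4*(-4/7) - 192234751 = 1/7 - 192234751 = -1345643256/7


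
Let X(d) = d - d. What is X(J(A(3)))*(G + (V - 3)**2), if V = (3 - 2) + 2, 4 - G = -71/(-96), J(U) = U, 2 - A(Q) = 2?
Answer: 0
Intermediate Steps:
A(Q) = 0 (A(Q) = 2 - 1*2 = 2 - 2 = 0)
G = 313/96 (G = 4 - (-71)/(-96) = 4 - (-71)*(-1)/96 = 4 - 1*71/96 = 4 - 71/96 = 313/96 ≈ 3.2604)
X(d) = 0
V = 3 (V = 1 + 2 = 3)
X(J(A(3)))*(G + (V - 3)**2) = 0*(313/96 + (3 - 3)**2) = 0*(313/96 + 0**2) = 0*(313/96 + 0) = 0*(313/96) = 0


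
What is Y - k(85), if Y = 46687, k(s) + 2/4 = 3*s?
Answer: 92865/2 ≈ 46433.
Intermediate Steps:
k(s) = -½ + 3*s
Y - k(85) = 46687 - (-½ + 3*85) = 46687 - (-½ + 255) = 46687 - 1*509/2 = 46687 - 509/2 = 92865/2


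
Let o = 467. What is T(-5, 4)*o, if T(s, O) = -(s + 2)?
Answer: 1401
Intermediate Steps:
T(s, O) = -2 - s (T(s, O) = -(2 + s) = -2 - s)
T(-5, 4)*o = (-2 - 1*(-5))*467 = (-2 + 5)*467 = 3*467 = 1401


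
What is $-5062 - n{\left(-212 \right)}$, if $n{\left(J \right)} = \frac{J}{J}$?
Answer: $-5063$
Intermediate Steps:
$n{\left(J \right)} = 1$
$-5062 - n{\left(-212 \right)} = -5062 - 1 = -5063$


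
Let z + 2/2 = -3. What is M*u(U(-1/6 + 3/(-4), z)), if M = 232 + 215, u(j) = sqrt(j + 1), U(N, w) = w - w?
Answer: 447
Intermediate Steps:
z = -4 (z = -1 - 3 = -4)
U(N, w) = 0
u(j) = sqrt(1 + j)
M = 447
M*u(U(-1/6 + 3/(-4), z)) = 447*sqrt(1 + 0) = 447*sqrt(1) = 447*1 = 447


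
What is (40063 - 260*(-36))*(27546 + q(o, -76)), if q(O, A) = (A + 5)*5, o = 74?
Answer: 1343860793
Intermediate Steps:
q(O, A) = 25 + 5*A (q(O, A) = (5 + A)*5 = 25 + 5*A)
(40063 - 260*(-36))*(27546 + q(o, -76)) = (40063 - 260*(-36))*(27546 + (25 + 5*(-76))) = (40063 + 9360)*(27546 + (25 - 380)) = 49423*(27546 - 355) = 49423*27191 = 1343860793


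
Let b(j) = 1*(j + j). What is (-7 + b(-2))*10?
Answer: -110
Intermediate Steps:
b(j) = 2*j (b(j) = 1*(2*j) = 2*j)
(-7 + b(-2))*10 = (-7 + 2*(-2))*10 = (-7 - 4)*10 = -11*10 = -110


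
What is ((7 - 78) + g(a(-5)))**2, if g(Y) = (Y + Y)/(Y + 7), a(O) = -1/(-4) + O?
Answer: 458329/81 ≈ 5658.4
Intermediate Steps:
a(O) = 1/4 + O (a(O) = -1*(-1/4) + O = 1/4 + O)
g(Y) = 2*Y/(7 + Y) (g(Y) = (2*Y)/(7 + Y) = 2*Y/(7 + Y))
((7 - 78) + g(a(-5)))**2 = ((7 - 78) + 2*(1/4 - 5)/(7 + (1/4 - 5)))**2 = (-71 + 2*(-19/4)/(7 - 19/4))**2 = (-71 + 2*(-19/4)/(9/4))**2 = (-71 + 2*(-19/4)*(4/9))**2 = (-71 - 38/9)**2 = (-677/9)**2 = 458329/81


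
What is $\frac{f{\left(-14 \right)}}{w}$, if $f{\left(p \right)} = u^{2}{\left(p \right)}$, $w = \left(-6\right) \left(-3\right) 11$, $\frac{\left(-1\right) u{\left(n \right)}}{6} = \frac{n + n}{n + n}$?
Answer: $\frac{2}{11} \approx 0.18182$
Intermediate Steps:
$u{\left(n \right)} = -6$ ($u{\left(n \right)} = - 6 \frac{n + n}{n + n} = - 6 \frac{2 n}{2 n} = - 6 \cdot 2 n \frac{1}{2 n} = \left(-6\right) 1 = -6$)
$w = 198$ ($w = 18 \cdot 11 = 198$)
$f{\left(p \right)} = 36$ ($f{\left(p \right)} = \left(-6\right)^{2} = 36$)
$\frac{f{\left(-14 \right)}}{w} = \frac{36}{198} = 36 \cdot \frac{1}{198} = \frac{2}{11}$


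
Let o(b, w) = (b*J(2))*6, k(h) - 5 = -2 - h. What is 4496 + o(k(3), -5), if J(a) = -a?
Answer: 4496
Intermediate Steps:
k(h) = 3 - h (k(h) = 5 + (-2 - h) = 3 - h)
o(b, w) = -12*b (o(b, w) = (b*(-1*2))*6 = (b*(-2))*6 = -2*b*6 = -12*b)
4496 + o(k(3), -5) = 4496 - 12*(3 - 1*3) = 4496 - 12*(3 - 3) = 4496 - 12*0 = 4496 + 0 = 4496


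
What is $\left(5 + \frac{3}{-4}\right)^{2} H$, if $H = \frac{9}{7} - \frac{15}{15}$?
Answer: $\frac{289}{56} \approx 5.1607$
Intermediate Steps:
$H = \frac{2}{7}$ ($H = 9 \cdot \frac{1}{7} - 1 = \frac{9}{7} - 1 = \frac{2}{7} \approx 0.28571$)
$\left(5 + \frac{3}{-4}\right)^{2} H = \left(5 + \frac{3}{-4}\right)^{2} \cdot \frac{2}{7} = \left(5 + 3 \left(- \frac{1}{4}\right)\right)^{2} \cdot \frac{2}{7} = \left(5 - \frac{3}{4}\right)^{2} \cdot \frac{2}{7} = \left(\frac{17}{4}\right)^{2} \cdot \frac{2}{7} = \frac{289}{16} \cdot \frac{2}{7} = \frac{289}{56}$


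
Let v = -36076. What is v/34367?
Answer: -36076/34367 ≈ -1.0497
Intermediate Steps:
v/34367 = -36076/34367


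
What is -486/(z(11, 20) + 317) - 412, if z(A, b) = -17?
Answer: -20681/50 ≈ -413.62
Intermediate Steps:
-486/(z(11, 20) + 317) - 412 = -486/(-17 + 317) - 412 = -486/300 - 412 = (1/300)*(-486) - 412 = -81/50 - 412 = -20681/50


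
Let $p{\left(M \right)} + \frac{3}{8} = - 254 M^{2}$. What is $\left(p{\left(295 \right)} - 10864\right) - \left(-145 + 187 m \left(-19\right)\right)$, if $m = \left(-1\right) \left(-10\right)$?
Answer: $- \frac{176636315}{8} \approx -2.208 \cdot 10^{7}$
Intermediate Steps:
$m = 10$
$p{\left(M \right)} = - \frac{3}{8} - 254 M^{2}$
$\left(p{\left(295 \right)} - 10864\right) - \left(-145 + 187 m \left(-19\right)\right) = \left(\left(- \frac{3}{8} - 254 \cdot 295^{2}\right) - 10864\right) - \left(-145 + 187 \cdot 10 \left(-19\right)\right) = \left(\left(- \frac{3}{8} - 22104350\right) - 10864\right) + \left(145 - -35530\right) = \left(\left(- \frac{3}{8} - 22104350\right) - 10864\right) + \left(145 + 35530\right) = \left(- \frac{176834803}{8} - 10864\right) + 35675 = - \frac{176921715}{8} + 35675 = - \frac{176636315}{8}$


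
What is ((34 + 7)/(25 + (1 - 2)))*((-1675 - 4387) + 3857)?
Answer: -30135/8 ≈ -3766.9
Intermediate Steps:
((34 + 7)/(25 + (1 - 2)))*((-1675 - 4387) + 3857) = (41/(25 - 1))*(-6062 + 3857) = (41/24)*(-2205) = -30135/8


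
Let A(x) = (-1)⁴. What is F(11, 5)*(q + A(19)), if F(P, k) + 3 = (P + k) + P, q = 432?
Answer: 10392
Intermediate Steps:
A(x) = 1
F(P, k) = -3 + k + 2*P (F(P, k) = -3 + ((P + k) + P) = -3 + (k + 2*P) = -3 + k + 2*P)
F(11, 5)*(q + A(19)) = (-3 + 5 + 2*11)*(432 + 1) = (-3 + 5 + 22)*433 = 24*433 = 10392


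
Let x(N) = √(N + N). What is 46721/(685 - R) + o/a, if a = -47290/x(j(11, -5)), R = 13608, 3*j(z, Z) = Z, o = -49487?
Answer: -46721/12923 + 49487*I*√30/141870 ≈ -3.6153 + 1.9106*I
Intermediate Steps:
j(z, Z) = Z/3
x(N) = √2*√N (x(N) = √(2*N) = √2*√N)
a = 4729*I*√30 (a = -47290*(-I*√30/10) = -(-4729)*I*√30 = 4729*I*√30 ≈ 25902.0*I)
46721/(685 - R) + o/a = 46721/(685 - 1*13608) - 49487*(-I*√30/141870) = 46721/(685 - 13608) - (-49487)*I*√30/141870 = 46721/(-12923) + 49487*I*√30/141870 = 46721*(-1/12923) + 49487*I*√30/141870 = -46721/12923 + 49487*I*√30/141870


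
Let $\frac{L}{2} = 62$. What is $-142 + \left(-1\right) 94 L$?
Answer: $-11798$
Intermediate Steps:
$L = 124$ ($L = 2 \cdot 62 = 124$)
$-142 + \left(-1\right) 94 L = -142 + \left(-1\right) 94 \cdot 124 = -142 - 11656 = -11798$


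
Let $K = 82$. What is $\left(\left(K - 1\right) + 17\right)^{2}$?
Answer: $9604$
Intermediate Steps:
$\left(\left(K - 1\right) + 17\right)^{2} = \left(\left(82 - 1\right) + 17\right)^{2} = \left(81 + 17\right)^{2} = 98^{2} = 9604$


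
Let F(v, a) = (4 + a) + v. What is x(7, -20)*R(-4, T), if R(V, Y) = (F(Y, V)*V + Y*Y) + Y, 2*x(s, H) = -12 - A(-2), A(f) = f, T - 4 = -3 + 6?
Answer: -140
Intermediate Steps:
F(v, a) = 4 + a + v
T = 7 (T = 4 + (-3 + 6) = 4 + 3 = 7)
x(s, H) = -5 (x(s, H) = (-12 - 1*(-2))/2 = (-12 + 2)/2 = (½)*(-10) = -5)
R(V, Y) = Y + Y² + V*(4 + V + Y) (R(V, Y) = ((4 + V + Y)*V + Y*Y) + Y = (V*(4 + V + Y) + Y²) + Y = (Y² + V*(4 + V + Y)) + Y = Y + Y² + V*(4 + V + Y))
x(7, -20)*R(-4, T) = -5*(7 + 7² - 4*(4 - 4 + 7)) = -5*(7 + 49 - 4*7) = -5*(7 + 49 - 28) = -5*28 = -140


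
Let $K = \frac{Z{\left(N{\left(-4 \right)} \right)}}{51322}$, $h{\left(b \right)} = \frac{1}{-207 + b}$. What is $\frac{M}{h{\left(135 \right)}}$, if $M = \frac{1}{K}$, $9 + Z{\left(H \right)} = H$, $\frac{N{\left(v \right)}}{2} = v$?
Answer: $\frac{3695184}{17} \approx 2.1736 \cdot 10^{5}$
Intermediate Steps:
$N{\left(v \right)} = 2 v$
$Z{\left(H \right)} = -9 + H$
$K = - \frac{17}{51322}$ ($K = \frac{-9 + 2 \left(-4\right)}{51322} = \left(-9 - 8\right) \frac{1}{51322} = \left(-17\right) \frac{1}{51322} = - \frac{17}{51322} \approx -0.00033124$)
$M = - \frac{51322}{17}$ ($M = \frac{1}{- \frac{17}{51322}} = - \frac{51322}{17} \approx -3018.9$)
$\frac{M}{h{\left(135 \right)}} = - \frac{51322}{17 \frac{1}{-207 + 135}} = - \frac{51322}{17 \frac{1}{-72}} = - \frac{51322}{17 \left(- \frac{1}{72}\right)} = \left(- \frac{51322}{17}\right) \left(-72\right) = \frac{3695184}{17}$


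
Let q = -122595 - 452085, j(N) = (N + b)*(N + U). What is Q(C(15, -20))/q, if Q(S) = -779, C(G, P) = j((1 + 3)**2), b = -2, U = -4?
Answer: 779/574680 ≈ 0.0013555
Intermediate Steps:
j(N) = (-4 + N)*(-2 + N) (j(N) = (N - 2)*(N - 4) = (-2 + N)*(-4 + N) = (-4 + N)*(-2 + N))
C(G, P) = 168 (C(G, P) = 8 + ((1 + 3)**2)**2 - 6*(1 + 3)**2 = 8 + (4**2)**2 - 6*4**2 = 8 + 16**2 - 6*16 = 8 + 256 - 96 = 168)
q = -574680
Q(C(15, -20))/q = -779/(-574680) = -779*(-1/574680) = 779/574680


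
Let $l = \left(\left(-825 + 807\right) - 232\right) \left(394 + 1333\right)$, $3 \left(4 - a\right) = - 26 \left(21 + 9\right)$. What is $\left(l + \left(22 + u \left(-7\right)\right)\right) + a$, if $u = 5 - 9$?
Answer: $-431436$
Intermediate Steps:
$u = -4$ ($u = 5 - 9 = -4$)
$a = 264$ ($a = 4 - \frac{\left(-26\right) \left(21 + 9\right)}{3} = 4 - \frac{\left(-26\right) 30}{3} = 4 - -260 = 4 + 260 = 264$)
$l = -431750$ ($l = \left(-18 - 232\right) 1727 = \left(-250\right) 1727 = -431750$)
$\left(l + \left(22 + u \left(-7\right)\right)\right) + a = \left(-431750 + \left(22 - -28\right)\right) + 264 = \left(-431750 + \left(22 + 28\right)\right) + 264 = \left(-431750 + 50\right) + 264 = -431700 + 264 = -431436$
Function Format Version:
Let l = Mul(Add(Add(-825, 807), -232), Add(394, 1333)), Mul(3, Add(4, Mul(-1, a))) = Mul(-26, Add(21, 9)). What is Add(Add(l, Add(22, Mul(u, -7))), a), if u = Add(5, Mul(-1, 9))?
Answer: -431436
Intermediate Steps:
u = -4 (u = Add(5, -9) = -4)
a = 264 (a = Add(4, Mul(Rational(-1, 3), Mul(-26, Add(21, 9)))) = Add(4, Mul(Rational(-1, 3), Mul(-26, 30))) = Add(4, Mul(Rational(-1, 3), -780)) = Add(4, 260) = 264)
l = -431750 (l = Mul(Add(-18, -232), 1727) = Mul(-250, 1727) = -431750)
Add(Add(l, Add(22, Mul(u, -7))), a) = Add(Add(-431750, Add(22, Mul(-4, -7))), 264) = Add(Add(-431750, Add(22, 28)), 264) = Add(Add(-431750, 50), 264) = Add(-431700, 264) = -431436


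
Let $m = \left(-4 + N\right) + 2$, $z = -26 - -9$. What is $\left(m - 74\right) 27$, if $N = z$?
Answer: $-2511$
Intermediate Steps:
$z = -17$ ($z = -26 + 9 = -17$)
$N = -17$
$m = -19$ ($m = \left(-4 - 17\right) + 2 = -21 + 2 = -19$)
$\left(m - 74\right) 27 = \left(-19 - 74\right) 27 = \left(-93\right) 27 = -2511$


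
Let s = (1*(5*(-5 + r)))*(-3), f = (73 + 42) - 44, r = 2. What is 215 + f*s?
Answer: 3410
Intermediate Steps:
f = 71 (f = 115 - 44 = 71)
s = 45 (s = (1*(5*(-5 + 2)))*(-3) = (1*(5*(-3)))*(-3) = (1*(-15))*(-3) = -15*(-3) = 45)
215 + f*s = 215 + 71*45 = 215 + 3195 = 3410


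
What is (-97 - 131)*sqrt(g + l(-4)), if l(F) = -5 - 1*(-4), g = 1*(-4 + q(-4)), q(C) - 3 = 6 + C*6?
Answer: -456*I*sqrt(5) ≈ -1019.6*I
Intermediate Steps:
q(C) = 9 + 6*C (q(C) = 3 + (6 + C*6) = 3 + (6 + 6*C) = 9 + 6*C)
g = -19 (g = 1*(-4 + (9 + 6*(-4))) = 1*(-4 + (9 - 24)) = 1*(-4 - 15) = 1*(-19) = -19)
l(F) = -1 (l(F) = -5 + 4 = -1)
(-97 - 131)*sqrt(g + l(-4)) = (-97 - 131)*sqrt(-19 - 1) = -456*I*sqrt(5)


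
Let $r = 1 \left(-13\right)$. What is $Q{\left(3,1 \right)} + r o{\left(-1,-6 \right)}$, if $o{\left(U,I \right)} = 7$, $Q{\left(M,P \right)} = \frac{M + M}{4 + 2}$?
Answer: $-90$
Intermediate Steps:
$Q{\left(M,P \right)} = \frac{M}{3}$ ($Q{\left(M,P \right)} = \frac{2 M}{6} = 2 M \frac{1}{6} = \frac{M}{3}$)
$r = -13$
$Q{\left(3,1 \right)} + r o{\left(-1,-6 \right)} = \frac{1}{3} \cdot 3 - 91 = 1 - 91 = -90$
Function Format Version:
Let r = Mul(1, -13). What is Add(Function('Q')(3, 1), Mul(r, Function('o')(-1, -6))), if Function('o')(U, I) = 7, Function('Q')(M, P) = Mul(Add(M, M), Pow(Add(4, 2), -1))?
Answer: -90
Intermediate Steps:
Function('Q')(M, P) = Mul(Rational(1, 3), M) (Function('Q')(M, P) = Mul(Mul(2, M), Pow(6, -1)) = Mul(Mul(2, M), Rational(1, 6)) = Mul(Rational(1, 3), M))
r = -13
Add(Function('Q')(3, 1), Mul(r, Function('o')(-1, -6))) = Add(Mul(Rational(1, 3), 3), Mul(-13, 7)) = Add(1, -91) = -90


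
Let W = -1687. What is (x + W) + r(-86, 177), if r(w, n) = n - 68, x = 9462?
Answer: 7884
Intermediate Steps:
r(w, n) = -68 + n
(x + W) + r(-86, 177) = (9462 - 1687) + (-68 + 177) = 7775 + 109 = 7884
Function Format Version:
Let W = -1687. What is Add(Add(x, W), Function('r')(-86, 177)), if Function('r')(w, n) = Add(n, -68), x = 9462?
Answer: 7884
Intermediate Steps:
Function('r')(w, n) = Add(-68, n)
Add(Add(x, W), Function('r')(-86, 177)) = Add(Add(9462, -1687), Add(-68, 177)) = Add(7775, 109) = 7884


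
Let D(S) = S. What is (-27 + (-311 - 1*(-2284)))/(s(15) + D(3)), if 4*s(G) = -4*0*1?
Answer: 1946/3 ≈ 648.67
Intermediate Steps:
s(G) = 0 (s(G) = (-4*0*1)/4 = (0*1)/4 = (1/4)*0 = 0)
(-27 + (-311 - 1*(-2284)))/(s(15) + D(3)) = (-27 + (-311 - 1*(-2284)))/(0 + 3) = (-27 + (-311 + 2284))/3 = (-27 + 1973)*(1/3) = 1946*(1/3) = 1946/3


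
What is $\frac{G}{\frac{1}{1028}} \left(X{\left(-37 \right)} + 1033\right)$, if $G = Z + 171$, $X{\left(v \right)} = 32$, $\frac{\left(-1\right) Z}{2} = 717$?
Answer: $-1382757660$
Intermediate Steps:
$Z = -1434$ ($Z = \left(-2\right) 717 = -1434$)
$G = -1263$ ($G = -1434 + 171 = -1263$)
$\frac{G}{\frac{1}{1028}} \left(X{\left(-37 \right)} + 1033\right) = - \frac{1263}{\frac{1}{1028}} \left(32 + 1033\right) = - 1263 \frac{1}{\frac{1}{1028}} \cdot 1065 = \left(-1263\right) 1028 \cdot 1065 = \left(-1298364\right) 1065 = -1382757660$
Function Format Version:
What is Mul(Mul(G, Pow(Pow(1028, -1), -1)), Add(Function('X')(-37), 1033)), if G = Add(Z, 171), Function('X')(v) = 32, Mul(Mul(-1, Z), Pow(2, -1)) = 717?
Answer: -1382757660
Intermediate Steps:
Z = -1434 (Z = Mul(-2, 717) = -1434)
G = -1263 (G = Add(-1434, 171) = -1263)
Mul(Mul(G, Pow(Pow(1028, -1), -1)), Add(Function('X')(-37), 1033)) = Mul(Mul(-1263, Pow(Pow(1028, -1), -1)), Add(32, 1033)) = Mul(Mul(-1263, Pow(Rational(1, 1028), -1)), 1065) = Mul(Mul(-1263, 1028), 1065) = Mul(-1298364, 1065) = -1382757660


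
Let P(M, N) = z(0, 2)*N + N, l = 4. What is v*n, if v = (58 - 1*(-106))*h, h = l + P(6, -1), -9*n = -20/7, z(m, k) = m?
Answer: 3280/21 ≈ 156.19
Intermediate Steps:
P(M, N) = N (P(M, N) = 0*N + N = 0 + N = N)
n = 20/63 (n = -(-20)/(9*7) = -⅑*(-20/7) = 20/63 ≈ 0.31746)
h = 3 (h = 4 - 1 = 3)
v = 492 (v = (58 - 1*(-106))*3 = (58 + 106)*3 = 164*3 = 492)
v*n = 492*(20/63) = 3280/21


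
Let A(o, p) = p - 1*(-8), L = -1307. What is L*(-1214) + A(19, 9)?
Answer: 1586715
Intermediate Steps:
A(o, p) = 8 + p (A(o, p) = p + 8 = 8 + p)
L*(-1214) + A(19, 9) = -1307*(-1214) + (8 + 9) = 1586698 + 17 = 1586715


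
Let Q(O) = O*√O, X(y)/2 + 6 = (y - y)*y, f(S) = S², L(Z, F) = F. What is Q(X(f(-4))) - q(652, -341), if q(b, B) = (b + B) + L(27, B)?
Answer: 30 - 24*I*√3 ≈ 30.0 - 41.569*I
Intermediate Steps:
q(b, B) = b + 2*B (q(b, B) = (b + B) + B = (B + b) + B = b + 2*B)
X(y) = -12 (X(y) = -12 + 2*((y - y)*y) = -12 + 2*(0*y) = -12 + 2*0 = -12 + 0 = -12)
Q(O) = O^(3/2)
Q(X(f(-4))) - q(652, -341) = (-12)^(3/2) - (652 + 2*(-341)) = -24*I*√3 - (652 - 682) = -24*I*√3 - 1*(-30) = -24*I*√3 + 30 = 30 - 24*I*√3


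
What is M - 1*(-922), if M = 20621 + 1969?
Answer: 23512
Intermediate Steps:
M = 22590
M - 1*(-922) = 22590 - 1*(-922) = 22590 + 922 = 23512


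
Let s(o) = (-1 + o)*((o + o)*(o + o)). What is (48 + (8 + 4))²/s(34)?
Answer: 75/3179 ≈ 0.023592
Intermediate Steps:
s(o) = 4*o²*(-1 + o) (s(o) = (-1 + o)*((2*o)*(2*o)) = (-1 + o)*(4*o²) = 4*o²*(-1 + o))
(48 + (8 + 4))²/s(34) = (48 + (8 + 4))²/((4*34²*(-1 + 34))) = (48 + 12)²/((4*1156*33)) = 60²/152592 = 3600*(1/152592) = 75/3179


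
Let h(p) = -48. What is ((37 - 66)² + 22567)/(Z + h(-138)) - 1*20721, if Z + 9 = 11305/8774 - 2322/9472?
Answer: -24576630299467/1162602491 ≈ -21139.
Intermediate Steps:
Z = -165314555/20776832 (Z = -9 + (11305/8774 - 2322/9472) = -9 + (11305*(1/8774) - 2322*1/9472) = -9 + (11305/8774 - 1161/4736) = -9 + 21676933/20776832 = -165314555/20776832 ≈ -7.9567)
((37 - 66)² + 22567)/(Z + h(-138)) - 1*20721 = ((37 - 66)² + 22567)/(-165314555/20776832 - 48) - 1*20721 = ((-29)² + 22567)/(-1162602491/20776832) - 20721 = (841 + 22567)*(-20776832/1162602491) - 20721 = 23408*(-20776832/1162602491) - 20721 = -486344083456/1162602491 - 20721 = -24576630299467/1162602491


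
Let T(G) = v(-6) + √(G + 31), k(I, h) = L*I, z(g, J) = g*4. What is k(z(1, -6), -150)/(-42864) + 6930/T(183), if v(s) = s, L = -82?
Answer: 111396469/476862 + 3465*√214/89 ≈ 803.14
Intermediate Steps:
z(g, J) = 4*g
k(I, h) = -82*I
T(G) = -6 + √(31 + G) (T(G) = -6 + √(G + 31) = -6 + √(31 + G))
k(z(1, -6), -150)/(-42864) + 6930/T(183) = -328/(-42864) + 6930/(-6 + √(31 + 183)) = -82*4*(-1/42864) + 6930/(-6 + √214) = -328*(-1/42864) + 6930/(-6 + √214) = 41/5358 + 6930/(-6 + √214)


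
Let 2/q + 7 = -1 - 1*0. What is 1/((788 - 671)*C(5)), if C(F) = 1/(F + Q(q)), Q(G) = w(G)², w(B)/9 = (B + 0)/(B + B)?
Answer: 101/468 ≈ 0.21581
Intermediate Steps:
q = -¼ (q = 2/(-7 + (-1 - 1*0)) = 2/(-7 + (-1 + 0)) = 2/(-7 - 1) = 2/(-8) = 2*(-⅛) = -¼ ≈ -0.25000)
w(B) = 9/2 (w(B) = 9*((B + 0)/(B + B)) = 9*(B/((2*B))) = 9*(B*(1/(2*B))) = 9*(½) = 9/2)
Q(G) = 81/4 (Q(G) = (9/2)² = 81/4)
C(F) = 1/(81/4 + F) (C(F) = 1/(F + 81/4) = 1/(81/4 + F))
1/((788 - 671)*C(5)) = 1/((788 - 671)*((4/(81 + 4*5)))) = 1/(117*((4/(81 + 20)))) = 1/(117*((4/101))) = 1/(117*((4*(1/101)))) = 1/(117*(4/101)) = (1/117)*(101/4) = 101/468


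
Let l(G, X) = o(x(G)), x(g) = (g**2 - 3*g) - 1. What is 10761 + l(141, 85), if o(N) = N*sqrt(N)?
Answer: 10761 + 19457*sqrt(19457) ≈ 2.7248e+6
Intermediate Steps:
x(g) = -1 + g**2 - 3*g
o(N) = N**(3/2)
l(G, X) = (-1 + G**2 - 3*G)**(3/2)
10761 + l(141, 85) = 10761 + (-1 + 141**2 - 3*141)**(3/2) = 10761 + (-1 + 19881 - 423)**(3/2) = 10761 + 19457**(3/2) = 10761 + 19457*sqrt(19457)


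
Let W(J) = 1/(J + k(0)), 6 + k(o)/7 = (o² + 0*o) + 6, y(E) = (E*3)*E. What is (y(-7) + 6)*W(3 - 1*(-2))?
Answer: 153/5 ≈ 30.600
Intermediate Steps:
y(E) = 3*E² (y(E) = (3*E)*E = 3*E²)
k(o) = 7*o² (k(o) = -42 + 7*((o² + 0*o) + 6) = -42 + 7*((o² + 0) + 6) = -42 + 7*(o² + 6) = -42 + 7*(6 + o²) = -42 + (42 + 7*o²) = 7*o²)
W(J) = 1/J (W(J) = 1/(J + 7*0²) = 1/(J + 7*0) = 1/(J + 0) = 1/J)
(y(-7) + 6)*W(3 - 1*(-2)) = (3*(-7)² + 6)/(3 - 1*(-2)) = (3*49 + 6)/(3 + 2) = (147 + 6)/5 = 153*(⅕) = 153/5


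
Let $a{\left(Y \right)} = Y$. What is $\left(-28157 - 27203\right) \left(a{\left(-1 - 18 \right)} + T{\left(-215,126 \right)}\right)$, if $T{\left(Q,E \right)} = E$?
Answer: $-5923520$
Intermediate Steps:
$\left(-28157 - 27203\right) \left(a{\left(-1 - 18 \right)} + T{\left(-215,126 \right)}\right) = \left(-28157 - 27203\right) \left(\left(-1 - 18\right) + 126\right) = - 55360 \left(\left(-1 - 18\right) + 126\right) = - 55360 \left(-19 + 126\right) = \left(-55360\right) 107 = -5923520$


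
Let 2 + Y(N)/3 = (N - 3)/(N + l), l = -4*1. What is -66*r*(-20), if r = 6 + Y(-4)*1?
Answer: 3465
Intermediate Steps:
l = -4
Y(N) = -6 + 3*(-3 + N)/(-4 + N) (Y(N) = -6 + 3*((N - 3)/(N - 4)) = -6 + 3*((-3 + N)/(-4 + N)) = -6 + 3*(-3 + N)/(-4 + N))
r = 21/8 (r = 6 + (3*(5 - 1*(-4))/(-4 - 4))*1 = 6 + (3*(5 + 4)/(-8))*1 = 6 + (3*(-⅛)*9)*1 = 6 - 27/8*1 = 6 - 27/8 = 21/8 ≈ 2.6250)
-66*r*(-20) = -66*21/8*(-20) = -693/4*(-20) = 3465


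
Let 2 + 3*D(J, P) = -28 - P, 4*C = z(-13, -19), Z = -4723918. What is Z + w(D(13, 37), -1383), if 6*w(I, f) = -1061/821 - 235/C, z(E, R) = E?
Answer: -100836500979/21346 ≈ -4.7239e+6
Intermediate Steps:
C = -13/4 (C = (¼)*(-13) = -13/4 ≈ -3.2500)
D(J, P) = -10 - P/3 (D(J, P) = -⅔ + (-28 - P)/3 = -⅔ + (-28/3 - P/3) = -10 - P/3)
w(I, f) = 252649/21346 (w(I, f) = (-1061/821 - 235/(-13/4))/6 = (-1061*1/821 - 235*(-4/13))/6 = (-1061/821 + 940/13)/6 = (⅙)*(757947/10673) = 252649/21346)
Z + w(D(13, 37), -1383) = -4723918 + 252649/21346 = -100836500979/21346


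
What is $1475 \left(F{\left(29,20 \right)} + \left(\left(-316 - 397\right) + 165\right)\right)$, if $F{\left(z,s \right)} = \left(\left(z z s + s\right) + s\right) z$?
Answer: $720378200$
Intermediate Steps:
$F{\left(z,s \right)} = z \left(2 s + s z^{2}\right)$ ($F{\left(z,s \right)} = \left(\left(z^{2} s + s\right) + s\right) z = \left(\left(s z^{2} + s\right) + s\right) z = \left(\left(s + s z^{2}\right) + s\right) z = \left(2 s + s z^{2}\right) z = z \left(2 s + s z^{2}\right)$)
$1475 \left(F{\left(29,20 \right)} + \left(\left(-316 - 397\right) + 165\right)\right) = 1475 \left(20 \cdot 29 \left(2 + 29^{2}\right) + \left(\left(-316 - 397\right) + 165\right)\right) = 1475 \left(20 \cdot 29 \left(2 + 841\right) + \left(-713 + 165\right)\right) = 1475 \left(20 \cdot 29 \cdot 843 - 548\right) = 1475 \left(488940 - 548\right) = 1475 \cdot 488392 = 720378200$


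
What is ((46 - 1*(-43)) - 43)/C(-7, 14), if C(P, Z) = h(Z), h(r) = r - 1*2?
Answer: 23/6 ≈ 3.8333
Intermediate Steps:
h(r) = -2 + r (h(r) = r - 2 = -2 + r)
C(P, Z) = -2 + Z
((46 - 1*(-43)) - 43)/C(-7, 14) = ((46 - 1*(-43)) - 43)/(-2 + 14) = ((46 + 43) - 43)/12 = (89 - 43)/12 = (1/12)*46 = 23/6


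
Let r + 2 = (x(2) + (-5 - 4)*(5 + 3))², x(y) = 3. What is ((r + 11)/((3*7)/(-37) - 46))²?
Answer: 31148720100/2968729 ≈ 10492.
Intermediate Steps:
r = 4759 (r = -2 + (3 + (-5 - 4)*(5 + 3))² = -2 + (3 - 9*8)² = -2 + (3 - 72)² = -2 + (-69)² = -2 + 4761 = 4759)
((r + 11)/((3*7)/(-37) - 46))² = ((4759 + 11)/((3*7)/(-37) - 46))² = (4770/(21*(-1/37) - 46))² = (4770/(-21/37 - 46))² = (4770/(-1723/37))² = (4770*(-37/1723))² = (-176490/1723)² = 31148720100/2968729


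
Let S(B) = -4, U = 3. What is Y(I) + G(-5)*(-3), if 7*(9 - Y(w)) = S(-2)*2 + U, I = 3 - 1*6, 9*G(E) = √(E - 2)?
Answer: 68/7 - I*√7/3 ≈ 9.7143 - 0.88192*I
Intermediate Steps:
G(E) = √(-2 + E)/9 (G(E) = √(E - 2)/9 = √(-2 + E)/9)
I = -3 (I = 3 - 6 = -3)
Y(w) = 68/7 (Y(w) = 9 - (-4*2 + 3)/7 = 9 - (-8 + 3)/7 = 9 - ⅐*(-5) = 9 + 5/7 = 68/7)
Y(I) + G(-5)*(-3) = 68/7 + (√(-2 - 5)/9)*(-3) = 68/7 + (√(-7)/9)*(-3) = 68/7 + ((I*√7)/9)*(-3) = 68/7 + (I*√7/9)*(-3) = 68/7 - I*√7/3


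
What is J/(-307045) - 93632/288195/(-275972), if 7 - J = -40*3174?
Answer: -504906647778737/1221022021727715 ≈ -0.41351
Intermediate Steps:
J = 126967 (J = 7 - (-40)*3174 = 7 - 1*(-126960) = 7 + 126960 = 126967)
J/(-307045) - 93632/288195/(-275972) = 126967/(-307045) - 93632/288195/(-275972) = 126967*(-1/307045) - 93632*1/288195*(-1/275972) = -126967/307045 - 93632/288195*(-1/275972) = -126967/307045 + 23408/19883437635 = -504906647778737/1221022021727715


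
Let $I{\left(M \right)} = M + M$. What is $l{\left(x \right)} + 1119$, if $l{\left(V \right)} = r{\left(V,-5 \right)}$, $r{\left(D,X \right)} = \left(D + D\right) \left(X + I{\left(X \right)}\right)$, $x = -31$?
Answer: $2049$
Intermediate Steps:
$I{\left(M \right)} = 2 M$
$r{\left(D,X \right)} = 6 D X$ ($r{\left(D,X \right)} = \left(D + D\right) \left(X + 2 X\right) = 2 D 3 X = 6 D X$)
$l{\left(V \right)} = - 30 V$ ($l{\left(V \right)} = 6 V \left(-5\right) = - 30 V$)
$l{\left(x \right)} + 1119 = \left(-30\right) \left(-31\right) + 1119 = 930 + 1119 = 2049$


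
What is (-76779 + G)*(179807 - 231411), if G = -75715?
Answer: 7869300376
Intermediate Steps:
(-76779 + G)*(179807 - 231411) = (-76779 - 75715)*(179807 - 231411) = -152494*(-51604) = 7869300376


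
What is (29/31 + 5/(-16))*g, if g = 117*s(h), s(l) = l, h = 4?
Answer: 36153/124 ≈ 291.56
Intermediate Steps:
g = 468 (g = 117*4 = 468)
(29/31 + 5/(-16))*g = (29/31 + 5/(-16))*468 = (29*(1/31) + 5*(-1/16))*468 = (29/31 - 5/16)*468 = (309/496)*468 = 36153/124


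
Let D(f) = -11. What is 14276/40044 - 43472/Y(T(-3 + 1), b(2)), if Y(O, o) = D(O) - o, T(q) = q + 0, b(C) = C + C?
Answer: 48361303/16685 ≈ 2898.5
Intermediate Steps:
b(C) = 2*C
T(q) = q
Y(O, o) = -11 - o
14276/40044 - 43472/Y(T(-3 + 1), b(2)) = 14276/40044 - 43472/(-11 - 2*2) = 14276*(1/40044) - 43472/(-11 - 1*4) = 3569/10011 - 43472/(-11 - 4) = 3569/10011 - 43472/(-15) = 3569/10011 - 43472*(-1/15) = 3569/10011 + 43472/15 = 48361303/16685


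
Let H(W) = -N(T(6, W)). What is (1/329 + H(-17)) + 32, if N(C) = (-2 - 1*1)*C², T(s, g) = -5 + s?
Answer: 11516/329 ≈ 35.003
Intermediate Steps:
N(C) = -3*C² (N(C) = (-2 - 1)*C² = -3*C²)
H(W) = 3 (H(W) = -(-3)*(-5 + 6)² = -(-3)*1² = -(-3) = -1*(-3) = 3)
(1/329 + H(-17)) + 32 = (1/329 + 3) + 32 = 988/329 + 32 = 11516/329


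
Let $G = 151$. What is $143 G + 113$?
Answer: $21706$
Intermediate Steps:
$143 G + 113 = 143 \cdot 151 + 113 = 21593 + 113 = 21706$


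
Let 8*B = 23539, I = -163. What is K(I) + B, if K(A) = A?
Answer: 22235/8 ≈ 2779.4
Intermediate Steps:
B = 23539/8 (B = (1/8)*23539 = 23539/8 ≈ 2942.4)
K(I) + B = -163 + 23539/8 = 22235/8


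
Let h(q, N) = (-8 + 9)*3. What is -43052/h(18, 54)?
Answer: -43052/3 ≈ -14351.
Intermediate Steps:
h(q, N) = 3 (h(q, N) = 1*3 = 3)
-43052/h(18, 54) = -43052/3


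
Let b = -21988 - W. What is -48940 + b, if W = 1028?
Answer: -71956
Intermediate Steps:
b = -23016 (b = -21988 - 1*1028 = -21988 - 1028 = -23016)
-48940 + b = -48940 - 23016 = -71956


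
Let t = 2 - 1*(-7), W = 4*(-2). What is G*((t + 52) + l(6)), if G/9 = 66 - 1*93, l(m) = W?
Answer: -12879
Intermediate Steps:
W = -8
t = 9 (t = 2 + 7 = 9)
l(m) = -8
G = -243 (G = 9*(66 - 1*93) = 9*(66 - 93) = 9*(-27) = -243)
G*((t + 52) + l(6)) = -243*((9 + 52) - 8) = -243*(61 - 8) = -243*53 = -12879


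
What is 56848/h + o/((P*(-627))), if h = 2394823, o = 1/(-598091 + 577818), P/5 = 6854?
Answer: 24763661323898983/1043213229963209910 ≈ 0.023738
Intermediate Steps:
P = 34270 (P = 5*6854 = 34270)
o = -1/20273 (o = 1/(-20273) = -1/20273 ≈ -4.9327e-5)
56848/h + o/((P*(-627))) = 56848/2394823 - 1/(20273*(34270*(-627))) = 56848*(1/2394823) - 1/20273/(-21487290) = 56848/2394823 - 1/20273*(-1/21487290) = 56848/2394823 + 1/435611830170 = 24763661323898983/1043213229963209910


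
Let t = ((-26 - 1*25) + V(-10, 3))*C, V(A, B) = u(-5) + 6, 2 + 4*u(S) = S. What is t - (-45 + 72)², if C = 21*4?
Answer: -4656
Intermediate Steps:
u(S) = -½ + S/4
V(A, B) = 17/4 (V(A, B) = (-½ + (¼)*(-5)) + 6 = (-½ - 5/4) + 6 = -7/4 + 6 = 17/4)
C = 84
t = -3927 (t = ((-26 - 1*25) + 17/4)*84 = ((-26 - 25) + 17/4)*84 = (-51 + 17/4)*84 = -187/4*84 = -3927)
t - (-45 + 72)² = -3927 - (-45 + 72)² = -3927 - 1*27² = -3927 - 1*729 = -3927 - 729 = -4656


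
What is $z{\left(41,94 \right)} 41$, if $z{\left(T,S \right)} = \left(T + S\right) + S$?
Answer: $9389$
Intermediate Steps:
$z{\left(T,S \right)} = T + 2 S$ ($z{\left(T,S \right)} = \left(S + T\right) + S = T + 2 S$)
$z{\left(41,94 \right)} 41 = \left(41 + 2 \cdot 94\right) 41 = \left(41 + 188\right) 41 = 229 \cdot 41 = 9389$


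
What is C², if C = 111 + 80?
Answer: 36481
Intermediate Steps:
C = 191
C² = 191² = 36481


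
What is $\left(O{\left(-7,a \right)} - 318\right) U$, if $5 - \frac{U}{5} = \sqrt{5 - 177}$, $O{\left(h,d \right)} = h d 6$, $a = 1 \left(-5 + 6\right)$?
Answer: $-9000 + 3600 i \sqrt{43} \approx -9000.0 + 23607.0 i$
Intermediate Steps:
$a = 1$ ($a = 1 \cdot 1 = 1$)
$O{\left(h,d \right)} = 6 d h$ ($O{\left(h,d \right)} = d h 6 = 6 d h$)
$U = 25 - 10 i \sqrt{43}$ ($U = 25 - 5 \sqrt{5 - 177} = 25 - 5 \sqrt{-172} = 25 - 5 \cdot 2 i \sqrt{43} = 25 - 10 i \sqrt{43} \approx 25.0 - 65.574 i$)
$\left(O{\left(-7,a \right)} - 318\right) U = \left(6 \cdot 1 \left(-7\right) - 318\right) \left(25 - 10 i \sqrt{43}\right) = \left(-42 - 318\right) \left(25 - 10 i \sqrt{43}\right) = - 360 \left(25 - 10 i \sqrt{43}\right) = -9000 + 3600 i \sqrt{43}$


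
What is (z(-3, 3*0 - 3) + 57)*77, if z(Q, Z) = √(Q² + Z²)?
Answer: 4389 + 231*√2 ≈ 4715.7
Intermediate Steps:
(z(-3, 3*0 - 3) + 57)*77 = (√((-3)² + (3*0 - 3)²) + 57)*77 = (√(9 + (0 - 3)²) + 57)*77 = (√(9 + (-3)²) + 57)*77 = (√(9 + 9) + 57)*77 = (√18 + 57)*77 = (3*√2 + 57)*77 = (57 + 3*√2)*77 = 4389 + 231*√2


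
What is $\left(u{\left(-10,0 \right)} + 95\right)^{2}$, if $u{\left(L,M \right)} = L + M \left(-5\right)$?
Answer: $7225$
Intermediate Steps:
$u{\left(L,M \right)} = L - 5 M$
$\left(u{\left(-10,0 \right)} + 95\right)^{2} = \left(\left(-10 - 0\right) + 95\right)^{2} = \left(\left(-10 + 0\right) + 95\right)^{2} = \left(-10 + 95\right)^{2} = 85^{2} = 7225$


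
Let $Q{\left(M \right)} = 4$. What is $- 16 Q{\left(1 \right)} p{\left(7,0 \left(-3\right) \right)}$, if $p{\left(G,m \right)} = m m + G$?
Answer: $-448$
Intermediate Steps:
$p{\left(G,m \right)} = G + m^{2}$ ($p{\left(G,m \right)} = m^{2} + G = G + m^{2}$)
$- 16 Q{\left(1 \right)} p{\left(7,0 \left(-3\right) \right)} = \left(-16\right) 4 \left(7 + \left(0 \left(-3\right)\right)^{2}\right) = - 64 \left(7 + 0^{2}\right) = - 64 \left(7 + 0\right) = \left(-64\right) 7 = -448$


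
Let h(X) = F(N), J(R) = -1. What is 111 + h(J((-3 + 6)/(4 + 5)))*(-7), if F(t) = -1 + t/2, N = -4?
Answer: 132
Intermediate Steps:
F(t) = -1 + t/2 (F(t) = -1 + t*(½) = -1 + t/2)
h(X) = -3 (h(X) = -1 + (½)*(-4) = -1 - 2 = -3)
111 + h(J((-3 + 6)/(4 + 5)))*(-7) = 111 - 3*(-7) = 111 + 21 = 132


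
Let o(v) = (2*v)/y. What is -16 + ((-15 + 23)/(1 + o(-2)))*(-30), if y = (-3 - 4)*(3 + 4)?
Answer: -12608/53 ≈ -237.89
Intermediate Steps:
y = -49 (y = -7*7 = -49)
o(v) = -2*v/49 (o(v) = (2*v)/(-49) = (2*v)*(-1/49) = -2*v/49)
-16 + ((-15 + 23)/(1 + o(-2)))*(-30) = -16 + ((-15 + 23)/(1 - 2/49*(-2)))*(-30) = -16 + (8/(1 + 4/49))*(-30) = -16 + (8/(53/49))*(-30) = -16 + (8*(49/53))*(-30) = -16 + (392/53)*(-30) = -16 - 11760/53 = -12608/53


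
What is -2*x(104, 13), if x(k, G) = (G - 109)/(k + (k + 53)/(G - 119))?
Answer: 20352/10867 ≈ 1.8728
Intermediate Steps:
x(k, G) = (-109 + G)/(k + (53 + k)/(-119 + G))
-2*x(104, 13) = -2*(12971 + 13² - 228*13)/(53 - 118*104 + 13*104) = -2*(12971 + 169 - 2964)/(53 - 12272 + 1352) = -2*10176/(-10867) = -(-2)*10176/10867 = -2*(-10176/10867) = 20352/10867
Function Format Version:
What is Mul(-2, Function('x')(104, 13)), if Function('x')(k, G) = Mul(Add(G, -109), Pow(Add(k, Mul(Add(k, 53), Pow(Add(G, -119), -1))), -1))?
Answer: Rational(20352, 10867) ≈ 1.8728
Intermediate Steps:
Function('x')(k, G) = Mul(Pow(Add(k, Mul(Pow(Add(-119, G), -1), Add(53, k))), -1), Add(-109, G)) (Function('x')(k, G) = Mul(Add(-109, G), Pow(Add(k, Mul(Add(53, k), Pow(Add(-119, G), -1))), -1)) = Mul(Add(-109, G), Pow(Add(k, Mul(Pow(Add(-119, G), -1), Add(53, k))), -1)) = Mul(Pow(Add(k, Mul(Pow(Add(-119, G), -1), Add(53, k))), -1), Add(-109, G)))
Mul(-2, Function('x')(104, 13)) = Mul(-2, Mul(Pow(Add(53, Mul(-118, 104), Mul(13, 104)), -1), Add(12971, Pow(13, 2), Mul(-228, 13)))) = Mul(-2, Mul(Pow(Add(53, -12272, 1352), -1), Add(12971, 169, -2964))) = Mul(-2, Mul(Pow(-10867, -1), 10176)) = Mul(-2, Mul(Rational(-1, 10867), 10176)) = Mul(-2, Rational(-10176, 10867)) = Rational(20352, 10867)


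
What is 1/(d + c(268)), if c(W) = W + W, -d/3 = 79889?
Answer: -1/239131 ≈ -4.1818e-6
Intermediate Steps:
d = -239667 (d = -3*79889 = -239667)
c(W) = 2*W
1/(d + c(268)) = 1/(-239667 + 2*268) = 1/(-239667 + 536) = 1/(-239131) = -1/239131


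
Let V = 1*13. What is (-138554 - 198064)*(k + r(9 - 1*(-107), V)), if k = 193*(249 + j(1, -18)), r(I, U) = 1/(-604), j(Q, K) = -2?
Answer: -4846168668447/302 ≈ -1.6047e+10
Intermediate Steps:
V = 13
r(I, U) = -1/604
k = 47671 (k = 193*(249 - 2) = 193*247 = 47671)
(-138554 - 198064)*(k + r(9 - 1*(-107), V)) = (-138554 - 198064)*(47671 - 1/604) = -336618*28793283/604 = -4846168668447/302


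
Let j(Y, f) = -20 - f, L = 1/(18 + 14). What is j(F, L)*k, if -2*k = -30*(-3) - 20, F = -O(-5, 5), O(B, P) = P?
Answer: 22435/32 ≈ 701.09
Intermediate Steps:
F = -5 (F = -1*5 = -5)
L = 1/32 ≈ 0.031250
k = -35 (k = -(-30*(-3) - 20)/2 = -(-15*(-6) - 20)/2 = -(90 - 20)/2 = -1/2*70 = -35)
j(F, L)*k = (-20 - 1*1/32)*(-35) = (-20 - 1/32)*(-35) = -641/32*(-35) = 22435/32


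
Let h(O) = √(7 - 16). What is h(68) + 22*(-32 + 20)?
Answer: -264 + 3*I ≈ -264.0 + 3.0*I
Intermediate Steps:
h(O) = 3*I (h(O) = √(-9) = 3*I)
h(68) + 22*(-32 + 20) = 3*I + 22*(-32 + 20) = 3*I + 22*(-12) = 3*I - 264 = -264 + 3*I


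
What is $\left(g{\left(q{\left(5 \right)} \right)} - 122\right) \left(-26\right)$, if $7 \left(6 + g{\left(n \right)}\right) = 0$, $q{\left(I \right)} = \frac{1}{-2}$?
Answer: $3328$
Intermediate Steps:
$q{\left(I \right)} = - \frac{1}{2}$
$g{\left(n \right)} = -6$ ($g{\left(n \right)} = -6 + \frac{1}{7} \cdot 0 = -6 + 0 = -6$)
$\left(g{\left(q{\left(5 \right)} \right)} - 122\right) \left(-26\right) = \left(-6 - 122\right) \left(-26\right) = \left(-128\right) \left(-26\right) = 3328$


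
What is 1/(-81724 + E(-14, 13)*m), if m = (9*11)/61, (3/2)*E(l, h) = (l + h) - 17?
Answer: -61/4986352 ≈ -1.2233e-5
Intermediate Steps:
E(l, h) = -34/3 + 2*h/3 + 2*l/3 (E(l, h) = 2*((l + h) - 17)/3 = 2*((h + l) - 17)/3 = 2*(-17 + h + l)/3 = -34/3 + 2*h/3 + 2*l/3)
m = 99/61 (m = 99*(1/61) = 99/61 ≈ 1.6230)
1/(-81724 + E(-14, 13)*m) = 1/(-81724 + (-34/3 + (2/3)*13 + (2/3)*(-14))*(99/61)) = 1/(-81724 + (-34/3 + 26/3 - 28/3)*(99/61)) = 1/(-81724 - 12*99/61) = 1/(-81724 - 1188/61) = 1/(-4986352/61) = -61/4986352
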